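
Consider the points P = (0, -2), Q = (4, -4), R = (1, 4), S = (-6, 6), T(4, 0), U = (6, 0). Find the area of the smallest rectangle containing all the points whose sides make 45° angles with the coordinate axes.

In coordinates u = x + y, v = x − y the rectangle is axis-aligned; the map (x,y)→(u,v) scales areas by 2.
u-values: -2, 0, 5, 0, 4, 6; range = 6 − (-2) = 8.
v-values: 2, 8, -3, -12, 4, 6; range = 8 − (-12) = 20.
Area = (8 × 20) / 2 = 80.

80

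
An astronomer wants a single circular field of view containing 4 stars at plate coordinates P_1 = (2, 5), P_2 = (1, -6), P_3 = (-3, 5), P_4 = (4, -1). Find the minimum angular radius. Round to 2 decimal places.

5.88

The minimum enclosing circle of a finite set is fixed by two of the points (as a diameter) or three (as a circumcircle).
The minimum enclosing circle is determined by three boundary points: P_1, P_2, P_3.
Their circumcentre is (-0.5, -7/22) with r² = 8357/242.
The farthest remaining point P_4 is at distance² 5013/242 ≤ 8357/242.
r = √(8357/242) ≈ 5.88.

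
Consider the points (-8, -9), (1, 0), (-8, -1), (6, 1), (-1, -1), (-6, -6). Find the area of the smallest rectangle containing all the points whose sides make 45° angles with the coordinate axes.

In coordinates u = x + y, v = x − y the rectangle is axis-aligned; the map (x,y)→(u,v) scales areas by 2.
u-values: -17, 1, -9, 7, -2, -12; range = 7 − (-17) = 24.
v-values: 1, 1, -7, 5, 0, 0; range = 5 − (-7) = 12.
Area = (24 × 12) / 2 = 144.

144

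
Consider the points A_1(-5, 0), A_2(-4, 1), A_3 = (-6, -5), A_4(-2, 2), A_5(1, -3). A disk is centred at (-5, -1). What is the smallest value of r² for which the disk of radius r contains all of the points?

40

The required radius is the distance from (-5, -1) to the farthest point.
Squared distances: 1, 5, 17, 18, 40.
Maximum is 40, attained at A_5.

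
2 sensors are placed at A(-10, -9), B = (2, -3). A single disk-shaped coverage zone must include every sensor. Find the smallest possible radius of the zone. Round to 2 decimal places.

The smallest circle enclosing two points has them as diameter endpoints.
Centre = midpoint = (-4, -6); r² = |AB|²/4 = 180/4 = 45.
r = √45 ≈ 6.71.

6.71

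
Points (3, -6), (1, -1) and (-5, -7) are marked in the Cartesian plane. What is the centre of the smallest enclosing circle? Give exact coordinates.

(-17/14, -67/14)

Call the three points A, B, C in the order given.
Side lengths²: AB² = 29, AC² = 65, BC² = 72.
Since BC² = 72 < 65 + 29 = 94, the triangle is acute, so the smallest enclosing circle is the circumcircle.
Circumcentre = (-17/14, -67/14), r² = 1885/98.
Centre = (-17/14, -67/14).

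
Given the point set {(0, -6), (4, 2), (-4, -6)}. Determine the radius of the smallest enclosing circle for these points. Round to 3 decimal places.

Call the three points A, B, C in the order given.
Side lengths²: AB² = 80, AC² = 16, BC² = 128.
Since BC² = 128 ≥ 80 + 16 = 96, the angle opposite BC is not acute, so the smallest enclosing circle has BC as diameter.
Centre = midpoint of BC = (0, -2), r² = 128/4 = 32.
r = √32 ≈ 5.657.

5.657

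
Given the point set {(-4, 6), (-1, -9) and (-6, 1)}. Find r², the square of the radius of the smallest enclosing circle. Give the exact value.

58.5

Call the three points A, B, C in the order given.
Side lengths²: AB² = 234, AC² = 29, BC² = 125.
Since AB² = 234 ≥ 125 + 29 = 154, the angle opposite AB is not acute, so the smallest enclosing circle has AB as diameter.
Centre = midpoint of AB = (-2.5, -1.5), r² = 234/4 = 58.5.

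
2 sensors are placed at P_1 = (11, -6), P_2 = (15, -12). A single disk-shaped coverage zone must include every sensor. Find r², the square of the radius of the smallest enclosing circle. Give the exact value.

13

The smallest circle enclosing two points has them as diameter endpoints.
Centre = midpoint = (13, -9); r² = |P_1P_2|²/4 = 52/4 = 13.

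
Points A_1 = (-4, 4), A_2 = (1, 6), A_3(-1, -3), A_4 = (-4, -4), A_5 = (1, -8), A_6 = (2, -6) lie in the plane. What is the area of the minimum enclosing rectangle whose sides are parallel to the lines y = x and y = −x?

127.5

In coordinates u = x + y, v = x − y the rectangle is axis-aligned; the map (x,y)→(u,v) scales areas by 2.
u-values: 0, 7, -4, -8, -7, -4; range = 7 − (-8) = 15.
v-values: -8, -5, 2, 0, 9, 8; range = 9 − (-8) = 17.
Area = (15 × 17) / 2 = 127.5.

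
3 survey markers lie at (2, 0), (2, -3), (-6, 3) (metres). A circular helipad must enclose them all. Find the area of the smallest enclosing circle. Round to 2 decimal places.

Call the three points A, B, C in the order given.
Side lengths²: AB² = 9, AC² = 73, BC² = 100.
Since BC² = 100 ≥ 73 + 9 = 82, the angle opposite BC is not acute, so the smallest enclosing circle has BC as diameter.
Centre = midpoint of BC = (-2, 0), r² = 100/4 = 25.
Area = π·r² = π·25 ≈ 78.54.

78.54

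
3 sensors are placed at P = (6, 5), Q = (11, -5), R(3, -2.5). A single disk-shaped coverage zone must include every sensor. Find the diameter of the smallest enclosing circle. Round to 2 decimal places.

Side lengths²: PQ² = 125, PR² = 65.25, QR² = 70.25.
Since PQ² = 125 < 70.25 + 65.25 = 135.5, the triangle is acute, so the smallest enclosing circle is the circumcircle.
Circumcentre = (73/9, -7/36), r² = 40745/1296.
Diameter = 2r = 2√(40745/1296) ≈ 11.21.

11.21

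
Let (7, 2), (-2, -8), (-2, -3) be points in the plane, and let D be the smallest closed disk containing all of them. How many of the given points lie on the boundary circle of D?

2

Call the three points A, B, C in the order given.
Side lengths²: AB² = 181, AC² = 106, BC² = 25.
Since AB² = 181 ≥ 106 + 25 = 131, the angle opposite AB is not acute, so the smallest enclosing circle has AB as diameter.
Centre = midpoint of AB = (2.5, -3), r² = 181/4 = 45.25.
The points at distance exactly r from the centre are (7, 2), (-2, -8) — 2 points.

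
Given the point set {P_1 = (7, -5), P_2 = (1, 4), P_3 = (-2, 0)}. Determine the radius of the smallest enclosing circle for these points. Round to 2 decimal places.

Side lengths²: P_1P_2² = 117, P_1P_3² = 106, P_2P_3² = 25.
Since P_1P_2² = 117 < 106 + 25 = 131, the triangle is acute, so the smallest enclosing circle is the circumcircle.
Circumcentre = (115/34, -31/34), r² = 17225/578.
r = √(17225/578) ≈ 5.46.

5.46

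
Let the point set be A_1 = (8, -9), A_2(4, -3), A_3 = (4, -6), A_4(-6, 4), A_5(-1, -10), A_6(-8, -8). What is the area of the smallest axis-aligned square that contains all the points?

The bounding box has width 16 and height 14.
An axis-aligned square enclosing the set must have side ≥ max(width, height).
So the minimum side is max(16, 14) = 16.
Area = 16² = 256.

256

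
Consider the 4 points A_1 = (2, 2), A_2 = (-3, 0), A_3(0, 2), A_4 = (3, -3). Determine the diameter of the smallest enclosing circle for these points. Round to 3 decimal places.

6.822

The minimum enclosing circle is determined by three boundary points: A_1, A_2, A_4.
Their circumcentre is (5/18, -17/18) with r² = 1885/162.
The farthest remaining point A_3 is at distance² 1417/162 ≤ 1885/162.
Diameter = 2r = 2√(1885/162) ≈ 6.822.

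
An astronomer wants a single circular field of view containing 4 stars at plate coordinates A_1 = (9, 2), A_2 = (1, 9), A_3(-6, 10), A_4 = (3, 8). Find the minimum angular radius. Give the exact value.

8.5

The minimum enclosing circle of a finite set is fixed by two of the points (as a diameter) or three (as a circumcircle).
The farthest pair is A_1–A_3 with squared distance 289. The circle on this segment as diameter has centre (1.5, 6) and r² = 289/4 = 72.25.
Check A_2: distance² to centre = 9.25 ≤ 72.25, so it lies inside.
All remaining points lie in this disk, and no smaller disk contains both endpoints, so this is the minimum enclosing circle.
r = √(72.25) = 8.5.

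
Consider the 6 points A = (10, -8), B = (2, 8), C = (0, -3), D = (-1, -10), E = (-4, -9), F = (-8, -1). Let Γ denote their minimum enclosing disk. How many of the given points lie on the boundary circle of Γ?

By Welzl's lemma the MEC is supported by two points (diametrically opposite) or three points (on a circumcircle).
The minimum enclosing circle is determined by three boundary points: A, B, F.
Their circumcentre is (57/29, -117/58) with r² = 337565/3364.
The farthest remaining point E is at distance² 283741/3364 ≤ 337565/3364.
The points at distance exactly r from the centre are A, B, F — 3 points.

3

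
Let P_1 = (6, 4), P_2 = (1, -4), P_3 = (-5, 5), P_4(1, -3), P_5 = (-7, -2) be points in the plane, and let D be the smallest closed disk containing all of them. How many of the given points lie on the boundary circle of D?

By Welzl's lemma the MEC is supported by two points (diametrically opposite) or three points (on a circumcircle).
The farthest pair is P_1–P_5 with squared distance 205. The circle on this segment as diameter has centre (-0.5, 1) and r² = 205/4 = 51.25.
Check P_2: distance² to centre = 27.25 ≤ 51.25, so it lies inside.
All remaining points lie in this disk, and no smaller disk contains both endpoints, so this is the minimum enclosing circle.
The points at distance exactly r from the centre are P_1, P_5 — 2 points.

2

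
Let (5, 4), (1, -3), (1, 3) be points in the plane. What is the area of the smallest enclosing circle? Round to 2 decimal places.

Call the three points A, B, C in the order given.
Side lengths²: AB² = 65, AC² = 17, BC² = 36.
Since AB² = 65 ≥ 36 + 17 = 53, the angle opposite AB is not acute, so the smallest enclosing circle has AB as diameter.
Centre = midpoint of AB = (3, 0.5), r² = 65/4 = 16.25.
Area = π·r² = π·16.25 ≈ 51.05.

51.05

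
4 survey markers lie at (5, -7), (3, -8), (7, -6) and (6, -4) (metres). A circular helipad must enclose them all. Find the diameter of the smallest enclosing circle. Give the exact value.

5

A smallest enclosing disk is always determined by at most three of the input points on its boundary.
The farthest pair is (3, -8)–(6, -4) with squared distance 25. The circle on this segment as diameter has centre (4.5, -6) and r² = 25/4 = 6.25.
Check (5, -7): distance² to centre = 1.25 ≤ 6.25, so it lies inside.
All remaining points lie in this disk, and no smaller disk contains both endpoints, so this is the minimum enclosing circle.
Diameter = 2r = 2√(6.25) = 5.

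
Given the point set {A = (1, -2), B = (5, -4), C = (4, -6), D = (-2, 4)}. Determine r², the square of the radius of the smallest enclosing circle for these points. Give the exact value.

34

The minimum enclosing circle of a finite set is fixed by two of the points (as a diameter) or three (as a circumcircle).
The farthest pair is C–D with squared distance 136. The circle on this segment as diameter has centre (1, -1) and r² = 136/4 = 34.
Check A: distance² to centre = 1 ≤ 34, so it lies inside.
All remaining points lie in this disk, and no smaller disk contains both endpoints, so this is the minimum enclosing circle.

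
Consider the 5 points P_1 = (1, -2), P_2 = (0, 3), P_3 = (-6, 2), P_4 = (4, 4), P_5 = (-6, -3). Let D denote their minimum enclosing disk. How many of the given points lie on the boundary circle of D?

The farthest pair is P_4–P_5 with squared distance 149. The circle on this segment as diameter has centre (-1, 0.5) and r² = 149/4 = 37.25.
Check P_1: distance² to centre = 10.25 ≤ 37.25, so it lies inside.
All remaining points lie in this disk, and no smaller disk contains both endpoints, so this is the minimum enclosing circle.
The points at distance exactly r from the centre are P_4, P_5 — 2 points.

2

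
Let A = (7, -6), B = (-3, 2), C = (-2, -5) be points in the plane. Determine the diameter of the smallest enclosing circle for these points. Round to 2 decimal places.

Side lengths²: AB² = 164, AC² = 82, BC² = 50.
Since AB² = 164 ≥ 82 + 50 = 132, the angle opposite AB is not acute, so the smallest enclosing circle has AB as diameter.
Centre = midpoint of AB = (2, -2), r² = 164/4 = 41.
Diameter = 2r = 2√41 ≈ 12.81.

12.81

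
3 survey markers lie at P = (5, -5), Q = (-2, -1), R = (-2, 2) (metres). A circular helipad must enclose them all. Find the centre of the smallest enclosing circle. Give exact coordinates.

Side lengths²: PQ² = 65, PR² = 98, QR² = 9.
Since PR² = 98 ≥ 65 + 9 = 74, the angle opposite PR is not acute, so the smallest enclosing circle has PR as diameter.
Centre = midpoint of PR = (1.5, -1.5), r² = 98/4 = 24.5.
Centre = (1.5, -1.5).

(1.5, -1.5)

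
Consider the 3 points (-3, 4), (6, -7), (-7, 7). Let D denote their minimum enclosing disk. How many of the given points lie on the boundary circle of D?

2

Call the three points A, B, C in the order given.
Side lengths²: AB² = 202, AC² = 25, BC² = 365.
Since BC² = 365 ≥ 202 + 25 = 227, the angle opposite BC is not acute, so the smallest enclosing circle has BC as diameter.
Centre = midpoint of BC = (-0.5, 0), r² = 365/4 = 91.25.
The points at distance exactly r from the centre are (6, -7), (-7, 7) — 2 points.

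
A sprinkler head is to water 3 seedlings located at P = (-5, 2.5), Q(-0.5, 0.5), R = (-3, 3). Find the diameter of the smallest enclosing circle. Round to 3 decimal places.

Side lengths²: PQ² = 24.25, PR² = 4.25, QR² = 12.5.
Since PQ² = 24.25 ≥ 12.5 + 4.25 = 16.75, the angle opposite PQ is not acute, so the smallest enclosing circle has PQ as diameter.
Centre = midpoint of PQ = (-2.75, 1.5), r² = 24.25/4 = 6.0625.
Diameter = 2r = 2√(6.0625) ≈ 4.924.

4.924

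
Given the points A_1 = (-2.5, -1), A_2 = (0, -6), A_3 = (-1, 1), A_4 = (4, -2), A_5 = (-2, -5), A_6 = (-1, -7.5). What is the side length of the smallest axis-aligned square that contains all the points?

8.5

The bounding box has width 6.5 and height 8.5.
An axis-aligned square enclosing the set must have side ≥ max(width, height).
So the minimum side is max(6.5, 8.5) = 8.5.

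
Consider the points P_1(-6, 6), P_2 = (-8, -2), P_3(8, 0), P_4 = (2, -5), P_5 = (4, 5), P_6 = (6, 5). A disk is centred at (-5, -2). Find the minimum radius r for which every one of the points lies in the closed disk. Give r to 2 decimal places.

13.15

The required radius is the distance from (-5, -2) to the farthest point.
Squared distances: 65, 9, 173, 58, 130, 170.
Maximum is 173, attained at P_3.
r = √173 ≈ 13.15.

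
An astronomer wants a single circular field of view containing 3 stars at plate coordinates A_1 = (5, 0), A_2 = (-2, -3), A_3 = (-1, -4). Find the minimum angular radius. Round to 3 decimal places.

3.808

Side lengths²: A_1A_2² = 58, A_1A_3² = 52, A_2A_3² = 2.
Since A_1A_2² = 58 ≥ 52 + 2 = 54, the angle opposite A_1A_2 is not acute, so the smallest enclosing circle has A_1A_2 as diameter.
Centre = midpoint of A_1A_2 = (1.5, -1.5), r² = 58/4 = 14.5.
r = √(14.5) ≈ 3.808.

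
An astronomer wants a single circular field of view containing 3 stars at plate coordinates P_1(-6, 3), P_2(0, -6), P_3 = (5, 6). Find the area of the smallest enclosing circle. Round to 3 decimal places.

147.480

Side lengths²: P_1P_2² = 117, P_1P_3² = 130, P_2P_3² = 169.
Since P_2P_3² = 169 < 130 + 117 = 247, the triangle is acute, so the smallest enclosing circle is the circumcircle.
Circumcentre = (0.5, 5/6), r² = 845/18.
Area = π·r² = π·845/18 ≈ 147.480.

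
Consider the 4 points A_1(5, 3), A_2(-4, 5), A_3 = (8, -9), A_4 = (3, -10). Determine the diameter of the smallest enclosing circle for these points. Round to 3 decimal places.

18.439

By Welzl's lemma the MEC is supported by two points (diametrically opposite) or three points (on a circumcircle).
The farthest pair is A_2–A_3 with squared distance 340. The circle on this segment as diameter has centre (2, -2) and r² = 340/4 = 85.
Check A_1: distance² to centre = 34 ≤ 85, so it lies inside.
All remaining points lie in this disk, and no smaller disk contains both endpoints, so this is the minimum enclosing circle.
Diameter = 2r = 2√85 ≈ 18.439.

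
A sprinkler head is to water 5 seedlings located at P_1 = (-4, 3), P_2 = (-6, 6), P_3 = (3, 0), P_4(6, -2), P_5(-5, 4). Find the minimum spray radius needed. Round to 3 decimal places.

By Welzl's lemma the MEC is supported by two points (diametrically opposite) or three points (on a circumcircle).
The farthest pair is P_2–P_4 with squared distance 208. The circle on this segment as diameter has centre (0, 2) and r² = 208/4 = 52.
Check P_1: distance² to centre = 17 ≤ 52, so it lies inside.
All remaining points lie in this disk, and no smaller disk contains both endpoints, so this is the minimum enclosing circle.
r = √52 ≈ 7.211.

7.211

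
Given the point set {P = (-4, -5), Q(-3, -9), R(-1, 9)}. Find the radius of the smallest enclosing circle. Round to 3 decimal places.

Side lengths²: PQ² = 17, PR² = 205, QR² = 328.
Since QR² = 328 ≥ 205 + 17 = 222, the angle opposite QR is not acute, so the smallest enclosing circle has QR as diameter.
Centre = midpoint of QR = (-2, 0), r² = 328/4 = 82.
r = √82 ≈ 9.055.

9.055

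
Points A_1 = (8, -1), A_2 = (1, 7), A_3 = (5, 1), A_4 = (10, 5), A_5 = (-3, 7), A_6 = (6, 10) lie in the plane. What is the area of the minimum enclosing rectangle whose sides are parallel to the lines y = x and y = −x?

114

In coordinates u = x + y, v = x − y the rectangle is axis-aligned; the map (x,y)→(u,v) scales areas by 2.
u-values: 7, 8, 6, 15, 4, 16; range = 16 − 4 = 12.
v-values: 9, -6, 4, 5, -10, -4; range = 9 − (-10) = 19.
Area = (12 × 19) / 2 = 114.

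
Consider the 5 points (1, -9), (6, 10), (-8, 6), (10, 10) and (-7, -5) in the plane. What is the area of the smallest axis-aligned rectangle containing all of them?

342

x ranges over [-8, 10], width 18.
y ranges over [-9, 10], height 19.
Area = 18 × 19 = 342.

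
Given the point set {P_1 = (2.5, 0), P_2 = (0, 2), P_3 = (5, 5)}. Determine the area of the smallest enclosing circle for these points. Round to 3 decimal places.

Side lengths²: P_1P_2² = 10.25, P_1P_3² = 31.25, P_2P_3² = 34.
Since P_2P_3² = 34 < 31.25 + 10.25 = 41.5, the triangle is acute, so the smallest enclosing circle is the circumcircle.
Circumcentre = (79/28, 83/28), r² = 3485/392.
Area = π·r² = π·3485/392 ≈ 27.930.

27.930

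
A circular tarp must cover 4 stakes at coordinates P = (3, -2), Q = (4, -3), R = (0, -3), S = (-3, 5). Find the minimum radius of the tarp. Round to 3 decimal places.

5.315

The minimum enclosing circle of a finite set is fixed by two of the points (as a diameter) or three (as a circumcircle).
The farthest pair is Q–S with squared distance 113. The circle on this segment as diameter has centre (0.5, 1) and r² = 113/4 = 28.25.
Check P: distance² to centre = 15.25 ≤ 28.25, so it lies inside.
All remaining points lie in this disk, and no smaller disk contains both endpoints, so this is the minimum enclosing circle.
r = √(28.25) ≈ 5.315.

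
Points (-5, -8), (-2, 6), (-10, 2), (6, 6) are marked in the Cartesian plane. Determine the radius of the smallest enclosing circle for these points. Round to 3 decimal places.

9.119

By Welzl's lemma the MEC is supported by two points (diametrically opposite) or three points (on a circumcircle).
The minimum enclosing circle is determined by three boundary points: (-5, -8), (-10, 2), (6, 6).
Their circumcentre is (-19/18, 2/9) with r² = 26945/324.
The farthest remaining point (-2, 6) is at distance² 11105/324 ≤ 26945/324.
r = √(26945/324) ≈ 9.119.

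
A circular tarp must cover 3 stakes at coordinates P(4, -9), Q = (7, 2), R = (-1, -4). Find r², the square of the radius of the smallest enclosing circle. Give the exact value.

1625/49

Side lengths²: PQ² = 130, PR² = 50, QR² = 100.
Since PQ² = 130 < 100 + 50 = 150, the triangle is acute, so the smallest enclosing circle is the circumcircle.
Circumcentre = (33/7, -23/7), r² = 1625/49.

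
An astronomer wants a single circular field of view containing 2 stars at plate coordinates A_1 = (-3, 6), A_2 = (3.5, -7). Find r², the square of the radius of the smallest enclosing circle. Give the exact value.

52.8125

The smallest circle enclosing two points has them as diameter endpoints.
Centre = midpoint = (0.25, -0.5); r² = |A_1A_2|²/4 = 211.25/4 = 52.8125.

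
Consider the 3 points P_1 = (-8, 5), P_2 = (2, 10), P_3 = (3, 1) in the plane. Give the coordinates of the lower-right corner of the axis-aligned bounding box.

(3, 1)

x-range [-8, 3], y-range [1, 10].
The lower-right corner is (3, 1).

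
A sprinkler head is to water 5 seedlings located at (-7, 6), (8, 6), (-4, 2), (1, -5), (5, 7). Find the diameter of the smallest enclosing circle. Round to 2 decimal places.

16.12

The minimum enclosing circle is determined by three boundary points: (-7, 6), (8, 6), (1, -5).
Their circumcentre is (0.5, 67/22) with r² = 15725/242.
The farthest remaining point (5, 7) is at distance² 8685/242 ≤ 15725/242.
Diameter = 2r = 2√(15725/242) ≈ 16.12.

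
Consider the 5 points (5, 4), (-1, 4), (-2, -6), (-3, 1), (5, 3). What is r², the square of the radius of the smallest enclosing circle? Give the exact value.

The minimum enclosing circle of a finite set is fixed by two of the points (as a diameter) or three (as a circumcircle).
The farthest pair is (5, 4)–(-2, -6) with squared distance 149. The circle on this segment as diameter has centre (1.5, -1) and r² = 149/4 = 37.25.
Check (-1, 4): distance² to centre = 31.25 ≤ 37.25, so it lies inside.
All remaining points lie in this disk, and no smaller disk contains both endpoints, so this is the minimum enclosing circle.

37.25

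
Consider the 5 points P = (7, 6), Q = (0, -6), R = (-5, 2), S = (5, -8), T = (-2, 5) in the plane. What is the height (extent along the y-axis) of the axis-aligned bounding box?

max y = 6, min y = -8, so height = 14.

14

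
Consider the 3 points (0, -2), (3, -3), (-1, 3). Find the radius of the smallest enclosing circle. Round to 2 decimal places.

Call the three points A, B, C in the order given.
Side lengths²: AB² = 10, AC² = 26, BC² = 52.
Since BC² = 52 ≥ 26 + 10 = 36, the angle opposite BC is not acute, so the smallest enclosing circle has BC as diameter.
Centre = midpoint of BC = (1, 0), r² = 52/4 = 13.
r = √13 ≈ 3.61.

3.61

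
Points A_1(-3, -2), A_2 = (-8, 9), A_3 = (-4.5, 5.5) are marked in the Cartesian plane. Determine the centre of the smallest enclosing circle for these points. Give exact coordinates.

Side lengths²: A_1A_2² = 146, A_1A_3² = 58.5, A_2A_3² = 24.5.
Since A_1A_2² = 146 ≥ 58.5 + 24.5 = 83, the angle opposite A_1A_2 is not acute, so the smallest enclosing circle has A_1A_2 as diameter.
Centre = midpoint of A_1A_2 = (-5.5, 3.5), r² = 146/4 = 36.5.
Centre = (-5.5, 3.5).

(-5.5, 3.5)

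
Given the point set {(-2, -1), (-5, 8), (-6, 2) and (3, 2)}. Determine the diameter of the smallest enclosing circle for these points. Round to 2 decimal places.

10.24

The minimum enclosing circle of a finite set is fixed by two of the points (as a diameter) or three (as a circumcircle).
The minimum enclosing circle is determined by three boundary points: (-2, -1), (-5, 8), (3, 2).
Their circumcentre is (-5/3, 37/9) with r² = 2125/81.
The farthest remaining point (-6, 2) is at distance² 1882/81 ≤ 2125/81.
Diameter = 2r = 2√(2125/81) ≈ 10.24.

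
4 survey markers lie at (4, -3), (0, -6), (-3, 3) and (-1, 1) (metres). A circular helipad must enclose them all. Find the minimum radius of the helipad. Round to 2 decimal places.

4.86

By Welzl's lemma the MEC is supported by two points (diametrically opposite) or three points (on a circumcircle).
The minimum enclosing circle is determined by three boundary points: (4, -3), (0, -6), (-3, 3).
Their circumcentre is (-0.5, -7/6) with r² = 425/18.
The farthest remaining point (-1, 1) is at distance² 89/18 ≤ 425/18.
r = √(425/18) ≈ 4.86.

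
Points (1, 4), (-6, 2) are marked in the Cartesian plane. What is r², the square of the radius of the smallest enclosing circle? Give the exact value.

The smallest circle enclosing two points has them as diameter endpoints.
Centre = midpoint = (-2.5, 3); r² = |(1, 4)−(-6, 2)|²/4 = 53/4 = 13.25.

13.25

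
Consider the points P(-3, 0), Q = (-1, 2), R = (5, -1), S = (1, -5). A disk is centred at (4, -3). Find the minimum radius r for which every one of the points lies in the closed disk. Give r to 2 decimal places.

The required radius is the distance from (4, -3) to the farthest point.
Squared distances: 58, 50, 5, 13.
Maximum is 58, attained at P.
r = √58 ≈ 7.62.

7.62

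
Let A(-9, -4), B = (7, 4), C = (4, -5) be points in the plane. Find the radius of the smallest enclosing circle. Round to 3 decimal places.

8.944

Side lengths²: AB² = 320, AC² = 170, BC² = 90.
Since AB² = 320 ≥ 170 + 90 = 260, the angle opposite AB is not acute, so the smallest enclosing circle has AB as diameter.
Centre = midpoint of AB = (-1, 0), r² = 320/4 = 80.
r = √80 ≈ 8.944.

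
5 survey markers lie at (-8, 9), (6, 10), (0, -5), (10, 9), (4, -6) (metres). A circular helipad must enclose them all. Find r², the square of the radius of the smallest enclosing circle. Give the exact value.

107.01

The minimum enclosing circle of a finite set is fixed by two of the points (as a diameter) or three (as a circumcircle).
The minimum enclosing circle is determined by three boundary points: (-8, 9), (10, 9), (4, -6).
Their circumcentre is (1, 3.9) with r² = 107.01.
The farthest remaining point (0, -5) is at distance² 80.21 ≤ 107.01.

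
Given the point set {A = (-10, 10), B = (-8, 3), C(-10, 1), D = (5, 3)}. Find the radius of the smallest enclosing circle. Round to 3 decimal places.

A smallest enclosing disk is always determined by at most three of the input points on its boundary.
The minimum enclosing circle is determined by three boundary points: A, C, D.
Their circumcentre is (-89/30, 5.5) with r² = 31373/450.
The farthest remaining point B is at distance² 14213/450 ≤ 31373/450.
r = √(31373/450) ≈ 8.350.

8.350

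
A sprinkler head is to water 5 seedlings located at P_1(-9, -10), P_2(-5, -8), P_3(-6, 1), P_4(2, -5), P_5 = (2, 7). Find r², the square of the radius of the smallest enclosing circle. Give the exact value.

102.5

By Welzl's lemma the MEC is supported by two points (diametrically opposite) or three points (on a circumcircle).
The farthest pair is P_1–P_5 with squared distance 410. The circle on this segment as diameter has centre (-3.5, -1.5) and r² = 410/4 = 102.5.
Check P_2: distance² to centre = 44.5 ≤ 102.5, so it lies inside.
All remaining points lie in this disk, and no smaller disk contains both endpoints, so this is the minimum enclosing circle.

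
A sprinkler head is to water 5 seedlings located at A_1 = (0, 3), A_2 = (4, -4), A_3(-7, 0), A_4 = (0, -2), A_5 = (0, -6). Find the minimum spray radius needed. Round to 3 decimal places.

A smallest enclosing disk is always determined by at most three of the input points on its boundary.
The farthest pair is A_2–A_3 with squared distance 137. The circle on this segment as diameter has centre (-1.5, -2) and r² = 137/4 = 34.25.
Check A_1: distance² to centre = 27.25 ≤ 34.25, so it lies inside.
All remaining points lie in this disk, and no smaller disk contains both endpoints, so this is the minimum enclosing circle.
r = √(34.25) ≈ 5.852.

5.852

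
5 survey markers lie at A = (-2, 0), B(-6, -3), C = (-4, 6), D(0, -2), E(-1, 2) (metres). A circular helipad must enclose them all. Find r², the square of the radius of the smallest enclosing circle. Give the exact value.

15725/676

A smallest enclosing disk is always determined by at most three of the input points on its boundary.
The minimum enclosing circle is determined by three boundary points: B, C, D.
Their circumcentre is (-47/13, 31/26) with r² = 15725/676.
The farthest remaining point E is at distance² 5065/676 ≤ 15725/676.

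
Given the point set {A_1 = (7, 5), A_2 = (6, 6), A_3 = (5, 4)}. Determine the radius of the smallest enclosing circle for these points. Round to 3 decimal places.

1.179

Side lengths²: A_1A_2² = 2, A_1A_3² = 5, A_2A_3² = 5.
Since A_2A_3² = 5 < 5 + 2 = 7, the triangle is acute, so the smallest enclosing circle is the circumcircle.
Circumcentre = (35/6, 29/6), r² = 25/18.
r = √(25/18) ≈ 1.179.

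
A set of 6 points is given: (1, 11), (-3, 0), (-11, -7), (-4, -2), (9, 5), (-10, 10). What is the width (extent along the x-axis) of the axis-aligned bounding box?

max x = 9, min x = -11, so width = 20.

20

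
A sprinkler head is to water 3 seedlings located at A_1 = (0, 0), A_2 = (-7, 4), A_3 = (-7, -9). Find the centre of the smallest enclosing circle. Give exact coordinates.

Side lengths²: A_1A_2² = 65, A_1A_3² = 130, A_2A_3² = 169.
Since A_2A_3² = 169 < 130 + 65 = 195, the triangle is acute, so the smallest enclosing circle is the circumcircle.
Circumcentre = (-85/14, -2.5), r² = 4225/98.
Centre = (-85/14, -2.5).

(-85/14, -2.5)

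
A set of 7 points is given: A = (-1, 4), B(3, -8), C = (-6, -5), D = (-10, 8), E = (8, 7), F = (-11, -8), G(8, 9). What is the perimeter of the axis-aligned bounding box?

72

Width = max x − min x = 8 − (-11) = 19.
Height = max y − min y = 9 − (-8) = 17.
Perimeter = 2(19 + 17) = 72.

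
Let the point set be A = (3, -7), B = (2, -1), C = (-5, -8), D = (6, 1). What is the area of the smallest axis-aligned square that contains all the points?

121

The bounding box has width 11 and height 9.
An axis-aligned square enclosing the set must have side ≥ max(width, height).
So the minimum side is max(11, 9) = 11.
Area = 11² = 121.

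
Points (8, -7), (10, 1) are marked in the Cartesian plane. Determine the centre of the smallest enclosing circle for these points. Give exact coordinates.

The smallest circle enclosing two points has them as diameter endpoints.
Centre = midpoint = (9, -3); r² = |(8, -7)−(10, 1)|²/4 = 68/4 = 17.
Centre = (9, -3).

(9, -3)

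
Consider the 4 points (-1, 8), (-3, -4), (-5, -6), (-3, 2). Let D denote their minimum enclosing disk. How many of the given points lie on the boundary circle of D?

The minimum enclosing circle of a finite set is fixed by two of the points (as a diameter) or three (as a circumcircle).
The farthest pair is (-1, 8)–(-5, -6) with squared distance 212. The circle on this segment as diameter has centre (-3, 1) and r² = 212/4 = 53.
Check (-3, -4): distance² to centre = 25 ≤ 53, so it lies inside.
All remaining points lie in this disk, and no smaller disk contains both endpoints, so this is the minimum enclosing circle.
The points at distance exactly r from the centre are (-1, 8), (-5, -6) — 2 points.

2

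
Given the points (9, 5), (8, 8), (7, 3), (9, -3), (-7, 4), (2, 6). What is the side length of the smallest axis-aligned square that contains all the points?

The bounding box has width 16 and height 11.
An axis-aligned square enclosing the set must have side ≥ max(width, height).
So the minimum side is max(16, 11) = 16.

16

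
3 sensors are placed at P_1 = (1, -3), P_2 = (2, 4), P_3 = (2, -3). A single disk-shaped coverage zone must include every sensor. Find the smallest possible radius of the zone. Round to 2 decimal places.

Side lengths²: P_1P_2² = 50, P_1P_3² = 1, P_2P_3² = 49.
Since P_1P_2² = 50 ≥ 49 + 1 = 50, the angle opposite P_1P_2 is not acute, so the smallest enclosing circle has P_1P_2 as diameter.
Centre = midpoint of P_1P_2 = (1.5, 0.5), r² = 50/4 = 12.5.
r = √(12.5) ≈ 3.54.

3.54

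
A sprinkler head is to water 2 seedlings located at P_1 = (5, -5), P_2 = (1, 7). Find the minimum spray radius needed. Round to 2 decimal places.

6.32

The smallest circle enclosing two points has them as diameter endpoints.
Centre = midpoint = (3, 1); r² = |P_1P_2|²/4 = 160/4 = 40.
r = √40 ≈ 6.32.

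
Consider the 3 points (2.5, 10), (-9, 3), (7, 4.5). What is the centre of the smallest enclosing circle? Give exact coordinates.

Call the three points A, B, C in the order given.
Side lengths²: AB² = 181.25, AC² = 50.5, BC² = 258.25.
Since BC² = 258.25 ≥ 181.25 + 50.5 = 231.75, the angle opposite BC is not acute, so the smallest enclosing circle has BC as diameter.
Centre = midpoint of BC = (-1, 3.75), r² = 258.25/4 = 64.5625.
Centre = (-1, 3.75).

(-1, 3.75)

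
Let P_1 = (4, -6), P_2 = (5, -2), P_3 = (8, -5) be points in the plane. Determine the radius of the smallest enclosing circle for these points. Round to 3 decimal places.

Side lengths²: P_1P_2² = 17, P_1P_3² = 17, P_2P_3² = 18.
Since P_2P_3² = 18 < 17 + 17 = 34, the triangle is acute, so the smallest enclosing circle is the circumcircle.
Circumcentre = (5.7, -4.3), r² = 5.78.
r = √(5.78) ≈ 2.404.

2.404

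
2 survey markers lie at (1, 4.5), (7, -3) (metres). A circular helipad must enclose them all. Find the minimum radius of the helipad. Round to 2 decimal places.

4.80

The smallest circle enclosing two points has them as diameter endpoints.
Centre = midpoint = (4, 0.75); r² = |(1, 4.5)−(7, -3)|²/4 = 92.25/4 = 23.0625.
r = √(23.0625) ≈ 4.80.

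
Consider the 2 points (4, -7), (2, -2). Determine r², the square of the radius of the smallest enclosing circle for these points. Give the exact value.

The smallest circle enclosing two points has them as diameter endpoints.
Centre = midpoint = (3, -4.5); r² = |(4, -7)−(2, -2)|²/4 = 29/4 = 7.25.

7.25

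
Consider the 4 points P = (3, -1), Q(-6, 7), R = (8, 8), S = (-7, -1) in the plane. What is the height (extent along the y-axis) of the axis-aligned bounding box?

9

max y = 8, min y = -1, so height = 9.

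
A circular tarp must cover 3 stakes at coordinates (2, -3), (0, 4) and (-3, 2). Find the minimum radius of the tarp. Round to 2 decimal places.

Call the three points A, B, C in the order given.
Side lengths²: AB² = 53, AC² = 50, BC² = 13.
Since AB² = 53 < 50 + 13 = 63, the triangle is acute, so the smallest enclosing circle is the circumcircle.
Circumcentre = (0.3, 0.3), r² = 13.78.
r = √(13.78) ≈ 3.71.

3.71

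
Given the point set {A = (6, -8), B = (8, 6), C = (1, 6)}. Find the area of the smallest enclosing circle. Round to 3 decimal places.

Side lengths²: AB² = 200, AC² = 221, BC² = 49.
Since AC² = 221 < 200 + 49 = 249, the triangle is acute, so the smallest enclosing circle is the circumcircle.
Circumcentre = (4.5, -9/14), r² = 5525/98.
Area = π·r² = π·5525/98 ≈ 177.115.

177.115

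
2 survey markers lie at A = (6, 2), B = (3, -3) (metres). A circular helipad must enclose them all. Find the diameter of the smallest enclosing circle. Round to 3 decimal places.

The smallest circle enclosing two points has them as diameter endpoints.
Centre = midpoint = (4.5, -0.5); r² = |AB|²/4 = 34/4 = 8.5.
Diameter = 2r = 2√(8.5) ≈ 5.831.

5.831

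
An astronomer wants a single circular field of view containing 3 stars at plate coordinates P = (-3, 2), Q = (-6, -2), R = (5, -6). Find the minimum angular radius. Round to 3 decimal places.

5.912

Side lengths²: PQ² = 25, PR² = 128, QR² = 137.
Since QR² = 137 < 128 + 25 = 153, the triangle is acute, so the smallest enclosing circle is the circumcircle.
Circumcentre = (-3/14, -45/14), r² = 3425/98.
r = √(3425/98) ≈ 5.912.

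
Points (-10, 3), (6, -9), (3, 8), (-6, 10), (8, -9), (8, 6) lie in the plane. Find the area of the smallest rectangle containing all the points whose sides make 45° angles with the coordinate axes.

In coordinates u = x + y, v = x − y the rectangle is axis-aligned; the map (x,y)→(u,v) scales areas by 2.
u-values: -7, -3, 11, 4, -1, 14; range = 14 − (-7) = 21.
v-values: -13, 15, -5, -16, 17, 2; range = 17 − (-16) = 33.
Area = (21 × 33) / 2 = 346.5.

346.5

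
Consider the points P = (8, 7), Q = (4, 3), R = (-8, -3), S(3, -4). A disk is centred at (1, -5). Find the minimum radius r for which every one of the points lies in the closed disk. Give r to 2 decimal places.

The required radius is the distance from (1, -5) to the farthest point.
Squared distances: 193, 73, 85, 5.
Maximum is 193, attained at P.
r = √193 ≈ 13.89.

13.89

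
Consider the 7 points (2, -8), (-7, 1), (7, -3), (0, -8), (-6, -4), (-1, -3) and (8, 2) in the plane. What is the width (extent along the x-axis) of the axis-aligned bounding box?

15

max x = 8, min x = -7, so width = 15.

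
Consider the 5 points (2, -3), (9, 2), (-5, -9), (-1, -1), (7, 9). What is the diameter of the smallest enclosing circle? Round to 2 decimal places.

By Welzl's lemma the MEC is supported by two points (diametrically opposite) or three points (on a circumcircle).
The farthest pair is (-5, -9)–(7, 9) with squared distance 468. The circle on this segment as diameter has centre (1, 0) and r² = 468/4 = 117.
Check (2, -3): distance² to centre = 10 ≤ 117, so it lies inside.
All remaining points lie in this disk, and no smaller disk contains both endpoints, so this is the minimum enclosing circle.
Diameter = 2r = 2√117 ≈ 21.63.

21.63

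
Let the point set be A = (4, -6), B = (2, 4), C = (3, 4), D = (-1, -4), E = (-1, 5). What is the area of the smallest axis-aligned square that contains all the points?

121

The bounding box has width 5 and height 11.
An axis-aligned square enclosing the set must have side ≥ max(width, height).
So the minimum side is max(5, 11) = 11.
Area = 11² = 121.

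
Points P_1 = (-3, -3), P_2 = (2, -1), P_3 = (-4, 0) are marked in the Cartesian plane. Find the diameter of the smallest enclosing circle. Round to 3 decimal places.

6.093

Side lengths²: P_1P_2² = 29, P_1P_3² = 10, P_2P_3² = 37.
Since P_2P_3² = 37 < 29 + 10 = 39, the triangle is acute, so the smallest enclosing circle is the circumcircle.
Circumcentre = (-35/34, -23/34), r² = 5365/578.
Diameter = 2r = 2√(5365/578) ≈ 6.093.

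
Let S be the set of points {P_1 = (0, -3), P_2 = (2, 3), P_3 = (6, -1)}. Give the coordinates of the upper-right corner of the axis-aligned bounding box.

(6, 3)

x-range [0, 6], y-range [-3, 3].
The upper-right corner is (6, 3).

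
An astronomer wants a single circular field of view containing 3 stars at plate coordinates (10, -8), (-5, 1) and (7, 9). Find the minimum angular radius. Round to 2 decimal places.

Call the three points A, B, C in the order given.
Side lengths²: AB² = 306, AC² = 298, BC² = 208.
Since AB² = 306 < 298 + 208 = 506, the triangle is acute, so the smallest enclosing circle is the circumcircle.
Circumcentre = (85/19, -4/19), r² = 32929/361.
r = √(32929/361) ≈ 9.55.

9.55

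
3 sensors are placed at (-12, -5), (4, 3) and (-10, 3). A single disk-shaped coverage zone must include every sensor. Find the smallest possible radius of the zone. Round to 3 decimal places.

Call the three points A, B, C in the order given.
Side lengths²: AB² = 320, AC² = 68, BC² = 196.
Since AB² = 320 ≥ 196 + 68 = 264, the angle opposite AB is not acute, so the smallest enclosing circle has AB as diameter.
Centre = midpoint of AB = (-4, -1), r² = 320/4 = 80.
r = √80 ≈ 8.944.

8.944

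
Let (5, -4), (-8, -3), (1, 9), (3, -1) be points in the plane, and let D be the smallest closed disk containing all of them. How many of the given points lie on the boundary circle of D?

By Welzl's lemma the MEC is supported by two points (diametrically opposite) or three points (on a circumcircle).
The minimum enclosing circle is determined by three boundary points: (5, -4), (-8, -3), (1, 9).
Their circumcentre is (-25/22, 27/22) with r² = 15725/242.
The farthest remaining point (3, -1) is at distance² 5341/242 ≤ 15725/242.
The points at distance exactly r from the centre are (5, -4), (-8, -3), (1, 9) — 3 points.

3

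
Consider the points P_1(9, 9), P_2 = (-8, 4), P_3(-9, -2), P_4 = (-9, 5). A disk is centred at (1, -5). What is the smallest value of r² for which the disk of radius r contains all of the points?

The required radius is the distance from (1, -5) to the farthest point.
Squared distances: 260, 162, 109, 200.
Maximum is 260, attained at P_1.

260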